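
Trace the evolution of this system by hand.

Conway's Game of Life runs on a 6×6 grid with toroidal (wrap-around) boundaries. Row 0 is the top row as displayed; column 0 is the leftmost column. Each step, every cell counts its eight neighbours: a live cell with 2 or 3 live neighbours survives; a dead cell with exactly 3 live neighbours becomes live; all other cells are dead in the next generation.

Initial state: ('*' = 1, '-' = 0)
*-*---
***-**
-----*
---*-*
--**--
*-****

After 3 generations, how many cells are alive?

14

k=0  *-*---
***-**
-----*
---*-*
--**--
*-****
k=1  ------
--***-
-***--
--**--
**----
*---**
k=2  ------
-*--*-
-*----
*--*--
*****-
**---*
k=3  -*---*
------
***---
*--***
---**-
---***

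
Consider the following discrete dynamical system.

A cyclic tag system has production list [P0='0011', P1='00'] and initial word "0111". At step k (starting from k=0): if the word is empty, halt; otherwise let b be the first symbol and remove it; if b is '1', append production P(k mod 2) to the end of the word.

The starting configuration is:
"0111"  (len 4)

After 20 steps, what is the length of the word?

4

[0] "0111"  (len 4)
[1] "111"  (len 3)
[2] "1100"  (len 4)
[3] "1000011"  (len 7)
[4] "00001100"  (len 8)
[5] "0001100"  (len 7)
[6] "001100"  (len 6)
[7] "01100"  (len 5)
[8] "1100"  (len 4)
[9] "1000011"  (len 7)
[10] "00001100"  (len 8)
[11] "0001100"  (len 7)
[12] "001100"  (len 6)
[13] "01100"  (len 5)
[14] "1100"  (len 4)
[15] "1000011"  (len 7)
[16] "00001100"  (len 8)
[17] "0001100"  (len 7)
[18] "001100"  (len 6)
[19] "01100"  (len 5)
[20] "1100"  (len 4)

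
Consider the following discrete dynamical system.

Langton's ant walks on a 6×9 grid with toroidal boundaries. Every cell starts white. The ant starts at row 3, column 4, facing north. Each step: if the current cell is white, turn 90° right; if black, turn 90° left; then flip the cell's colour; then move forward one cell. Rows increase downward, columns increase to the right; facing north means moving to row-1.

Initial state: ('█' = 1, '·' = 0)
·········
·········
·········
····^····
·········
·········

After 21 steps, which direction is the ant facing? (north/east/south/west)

west

t=0: ·········
·········
·········
····^····
·········
·········
t=1: ·········
·········
·········
····█>···
·········
·········
t=2: ·········
·········
·········
····██···
·····v···
·········
t=3: ·········
·········
·········
····██···
····<█···
·········
t=4: ·········
·········
·········
····^█···
····██···
·········
t=5: ·········
·········
·········
···<·█···
····██···
·········
t=6: ·········
·········
···^·····
···█·█···
····██···
·········
t=7: ·········
·········
···█>····
···█·█···
····██···
·········
t=8: ·········
·········
···██····
···█v█···
····██···
·········
t=9: ·········
·········
···██····
···<██···
····██···
·········
t=10: ·········
·········
···██····
····██···
···v██···
·········
t=11: ·········
·········
···██····
····██···
··<███···
·········
t=12: ·········
·········
···██····
··^·██···
··████···
·········
t=13: ·········
·········
···██····
··█>██···
··████···
·········
t=14: ·········
·········
···██····
··████···
··█v██···
·········
t=15: ·········
·········
···██····
··████···
··█·>█···
·········
t=16: ·········
·········
···██····
··██^█···
··█··█···
·········
t=17: ·········
·········
···██····
··█<·█···
··█··█···
·········
t=18: ·········
·········
···██····
··█··█···
··█v·█···
·········
t=19: ·········
·········
···██····
··█··█···
··<█·█···
·········
t=20: ·········
·········
···██····
··█··█···
···█·█···
··v······
t=21: ·········
·········
···██····
··█··█···
···█·█···
·<█······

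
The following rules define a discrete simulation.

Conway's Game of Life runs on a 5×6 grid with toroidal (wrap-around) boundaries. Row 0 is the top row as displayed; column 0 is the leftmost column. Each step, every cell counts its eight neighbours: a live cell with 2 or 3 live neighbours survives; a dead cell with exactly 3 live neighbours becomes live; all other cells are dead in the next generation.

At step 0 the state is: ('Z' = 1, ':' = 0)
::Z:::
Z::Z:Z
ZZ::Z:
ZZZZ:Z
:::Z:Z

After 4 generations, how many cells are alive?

14

gen 0: ::Z:::
Z::Z:Z
ZZ::Z:
ZZZZ:Z
:::Z:Z
gen 1: Z:ZZ:Z
Z:ZZZZ
::::::
:::Z::
:::Z:Z
gen 2: ::::::
Z:Z:::
::Z::Z
::::Z:
Z::Z:Z
gen 3: ZZ:::Z
:Z::::
:Z:Z:Z
Z::ZZ:
::::ZZ
gen 4: :Z::ZZ
:Z::ZZ
:Z:Z:Z
Z:ZZ::
:Z:Z::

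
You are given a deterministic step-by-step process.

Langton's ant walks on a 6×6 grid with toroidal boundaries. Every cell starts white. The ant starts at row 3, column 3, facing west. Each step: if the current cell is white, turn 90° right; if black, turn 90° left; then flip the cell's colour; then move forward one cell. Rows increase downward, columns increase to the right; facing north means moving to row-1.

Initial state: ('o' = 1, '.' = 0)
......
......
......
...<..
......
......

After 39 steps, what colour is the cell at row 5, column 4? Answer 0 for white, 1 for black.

0

[0] ......
......
......
...<..
......
......
[1] ......
......
...^..
...o..
......
......
[2] ......
......
...o>.
...o..
......
......
[3] ......
......
...oo.
...ov.
......
......
[4] ......
......
...oo.
...<o.
......
......
[5] ......
......
...oo.
....o.
...v..
......
[6] ......
......
...oo.
....o.
..<o..
......
[7] ......
......
...oo.
..^.o.
..oo..
......
[8] ......
......
...oo.
..o>o.
..oo..
......
[9] ......
......
...oo.
..ooo.
..ov..
......
[10] ......
......
...oo.
..ooo.
..o.>.
......
[11] ......
......
...oo.
..ooo.
..o.o.
....v.
[12] ......
......
...oo.
..ooo.
..o.o.
...<o.
[13] ......
......
...oo.
..ooo.
..o^o.
...oo.
[14] ......
......
...oo.
..ooo.
..oo>.
...oo.
[15] ......
......
...oo.
..oo^.
..oo..
...oo.
[16] ......
......
...oo.
..o<..
..oo..
...oo.
[17] ......
......
...oo.
..o...
..ov..
...oo.
[18] ......
......
...oo.
..o...
..o.>.
...oo.
[19] ......
......
...oo.
..o...
..o.o.
...ov.
[20] ......
......
...oo.
..o...
..o.o.
...o.>
[21] .....v
......
...oo.
..o...
..o.o.
...o.o
[22] ....<o
......
...oo.
..o...
..o.o.
...o.o
[23] ....oo
......
...oo.
..o...
..o.o.
...o^o
[24] ....oo
......
...oo.
..o...
..o.o.
...oo>
[25] ....oo
......
...oo.
..o...
..o.o^
...oo.
[26] ....oo
......
...oo.
..o...
>.o.oo
...oo.
[27] ....oo
......
...oo.
..o...
o.o.oo
v..oo.
[28] ....oo
......
...oo.
..o...
o.o.oo
o..oo<
[29] ....oo
......
...oo.
..o...
o.o.o^
o..ooo
[30] ....oo
......
...oo.
..o...
o.o.<.
o..ooo
[31] ....oo
......
...oo.
..o...
o.o...
o..ovo
[32] ....oo
......
...oo.
..o...
o.o...
o..o.>
[33] ....oo
......
...oo.
..o...
o.o..^
o..o..
[34] ....oo
......
...oo.
..o...
>.o..o
o..o..
[35] ....oo
......
...oo.
^.o...
..o..o
o..o..
[36] ....oo
......
...oo.
o>o...
..o..o
o..o..
[37] ....oo
......
...oo.
ooo...
.vo..o
o..o..
[38] ....oo
......
...oo.
ooo...
<oo..o
o..o..
[39] ....oo
......
...oo.
^oo...
ooo..o
o..o..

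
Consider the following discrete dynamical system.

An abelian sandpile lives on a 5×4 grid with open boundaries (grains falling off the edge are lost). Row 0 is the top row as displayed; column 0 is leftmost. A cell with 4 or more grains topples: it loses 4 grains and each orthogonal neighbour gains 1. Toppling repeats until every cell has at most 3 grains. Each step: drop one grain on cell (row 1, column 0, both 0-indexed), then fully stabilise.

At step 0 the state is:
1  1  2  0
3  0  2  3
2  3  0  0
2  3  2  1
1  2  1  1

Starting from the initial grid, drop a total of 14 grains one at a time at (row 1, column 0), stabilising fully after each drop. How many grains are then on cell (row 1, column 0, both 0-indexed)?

1

t=0: 1  1  2  0
3  0  2  3
2  3  0  0
2  3  2  1
1  2  1  1
t=1: 2  1  2  0
0  1  2  3
3  3  0  0
2  3  2  1
1  2  1  1
t=2: 2  1  2  0
1  1  2  3
3  3  0  0
2  3  2  1
1  2  1  1
t=3: 2  1  2  0
2  1  2  3
3  3  0  0
2  3  2  1
1  2  1  1
t=4: 2  1  2  0
3  1  2  3
3  3  0  0
2  3  2  1
1  2  1  1
t=5: 3  1  2  0
1  3  2  3
2  1  1  0
0  1  3  1
2  3  1  1
t=6: 3  1  2  0
2  3  2  3
2  1  1  0
0  1  3  1
2  3  1  1
t=7: 3  1  2  0
3  3  2  3
2  1  1  0
0  1  3  1
2  3  1  1
t=8: 0  3  2  0
2  0  3  3
3  2  1  0
0  1  3  1
2  3  1  1
t=9: 0  3  2  0
3  0  3  3
3  2  1  0
0  1  3  1
2  3  1  1
t=10: 1  3  2  0
1  1  3  3
0  3  1  0
1  1  3  1
2  3  1  1
t=11: 1  3  2  0
2  1  3  3
0  3  1  0
1  1  3  1
2  3  1  1
t=12: 1  3  2  0
3  1  3  3
0  3  1  0
1  1  3  1
2  3  1  1
t=13: 2  3  2  0
0  2  3  3
1  3  1  0
1  1  3  1
2  3  1  1
t=14: 2  3  2  0
1  2  3  3
1  3  1  0
1  1  3  1
2  3  1  1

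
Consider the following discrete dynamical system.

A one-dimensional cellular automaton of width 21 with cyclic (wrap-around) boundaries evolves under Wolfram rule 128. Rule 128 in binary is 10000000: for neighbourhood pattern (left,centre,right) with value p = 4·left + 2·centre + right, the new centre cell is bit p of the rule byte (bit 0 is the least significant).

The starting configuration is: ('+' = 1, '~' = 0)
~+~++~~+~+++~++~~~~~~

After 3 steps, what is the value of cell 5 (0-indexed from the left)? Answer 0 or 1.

gen 0: ~+~++~~+~+++~++~~~~~~
gen 1: ~~~~~~~~~~+~~~~~~~~~~
gen 2: ~~~~~~~~~~~~~~~~~~~~~
gen 3: ~~~~~~~~~~~~~~~~~~~~~

0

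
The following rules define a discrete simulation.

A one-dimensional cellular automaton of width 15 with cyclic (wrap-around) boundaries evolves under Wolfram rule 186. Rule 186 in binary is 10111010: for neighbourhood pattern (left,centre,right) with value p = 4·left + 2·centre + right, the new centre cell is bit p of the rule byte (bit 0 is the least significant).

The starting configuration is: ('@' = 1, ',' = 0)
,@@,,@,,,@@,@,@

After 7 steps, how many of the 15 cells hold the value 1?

t=0: ,@@,,@,,,@@,@,@
t=1: @@,@@,@,@@,@,@,
t=2: @,@@,@,@@,@,@,@
t=3: ,@@,@,@@,@,@,@@
t=4: @@,@,@@,@,@,@@,
t=5: @,@,@@,@,@,@@,@
t=6: ,@,@@,@,@,@@,@@
t=7: @,@@,@,@,@@,@@,

9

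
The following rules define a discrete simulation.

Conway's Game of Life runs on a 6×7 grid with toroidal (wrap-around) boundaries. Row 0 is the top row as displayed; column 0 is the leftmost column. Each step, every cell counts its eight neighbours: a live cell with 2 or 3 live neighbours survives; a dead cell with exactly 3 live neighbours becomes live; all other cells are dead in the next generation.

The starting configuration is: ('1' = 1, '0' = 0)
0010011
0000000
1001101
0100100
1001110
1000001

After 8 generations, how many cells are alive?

0) 0010011
0000000
1001101
0100100
1001110
1000001
1) 1000011
1001100
1001110
0110000
1101110
1101000
2) 0011010
1101000
1000011
0000000
0001101
0001000
3) 0101000
1101010
1100001
1000100
0001100
0000010
4) 1100001
0000100
0010110
1101111
0001110
0011000
5) 1111000
1101101
1110000
1100000
1100000
1111011
6) 0000000
0000101
0001000
0000001
0000000
0001100
7) 0001110
0000000
0000010
0000000
0000000
0000000
8) 0000100
0000010
0000000
0000000
0000000
0000100

3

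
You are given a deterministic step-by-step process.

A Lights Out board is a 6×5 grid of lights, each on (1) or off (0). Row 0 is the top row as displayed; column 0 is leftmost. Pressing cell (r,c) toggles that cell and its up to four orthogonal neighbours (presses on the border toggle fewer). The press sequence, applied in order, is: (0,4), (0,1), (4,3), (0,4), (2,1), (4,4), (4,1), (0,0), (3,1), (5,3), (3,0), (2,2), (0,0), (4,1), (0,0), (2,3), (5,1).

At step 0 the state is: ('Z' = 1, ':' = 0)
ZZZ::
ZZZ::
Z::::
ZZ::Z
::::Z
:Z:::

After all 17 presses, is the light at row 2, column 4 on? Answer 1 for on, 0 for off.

1

step 0: ZZZ::
ZZZ::
Z::::
ZZ::Z
::::Z
:Z:::
step 1: ZZZZZ
ZZZ:Z
Z::::
ZZ::Z
::::Z
:Z:::
step 2: :::ZZ
Z:Z:Z
Z::::
ZZ::Z
::::Z
:Z:::
step 3: :::ZZ
Z:Z:Z
Z::::
ZZ:ZZ
::ZZ:
:Z:Z:
step 4: :::::
Z:Z::
Z::::
ZZ:ZZ
::ZZ:
:Z:Z:
step 5: :::::
ZZZ::
:ZZ::
Z::ZZ
::ZZ:
:Z:Z:
step 6: :::::
ZZZ::
:ZZ::
Z::Z:
::Z:Z
:Z:ZZ
step 7: :::::
ZZZ::
:ZZ::
ZZ:Z:
ZZ::Z
:::ZZ
step 8: ZZ:::
:ZZ::
:ZZ::
ZZ:Z:
ZZ::Z
:::ZZ
step 9: ZZ:::
:ZZ::
::Z::
::ZZ:
Z:::Z
:::ZZ
step 10: ZZ:::
:ZZ::
::Z::
::ZZ:
Z::ZZ
::Z::
step 11: ZZ:::
:ZZ::
Z:Z::
ZZZZ:
:::ZZ
::Z::
step 12: ZZ:::
:Z:::
ZZ:Z:
ZZ:Z:
:::ZZ
::Z::
step 13: :::::
ZZ:::
ZZ:Z:
ZZ:Z:
:::ZZ
::Z::
step 14: :::::
ZZ:::
ZZ:Z:
Z::Z:
ZZZZZ
:ZZ::
step 15: ZZ:::
:Z:::
ZZ:Z:
Z::Z:
ZZZZZ
:ZZ::
step 16: ZZ:::
:Z:Z:
ZZZ:Z
Z::::
ZZZZZ
:ZZ::
step 17: ZZ:::
:Z:Z:
ZZZ:Z
Z::::
Z:ZZZ
Z::::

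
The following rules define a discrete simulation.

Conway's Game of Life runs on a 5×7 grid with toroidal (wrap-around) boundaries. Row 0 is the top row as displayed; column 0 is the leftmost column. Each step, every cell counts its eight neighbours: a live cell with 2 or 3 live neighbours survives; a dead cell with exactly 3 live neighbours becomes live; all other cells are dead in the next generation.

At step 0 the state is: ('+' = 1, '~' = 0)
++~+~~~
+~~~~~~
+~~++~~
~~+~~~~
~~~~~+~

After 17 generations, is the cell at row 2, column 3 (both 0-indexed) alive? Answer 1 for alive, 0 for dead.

0) ++~+~~~
+~~~~~~
+~~++~~
~~+~~~~
~~~~~+~
1) ++~~~~+
+~+++~+
~+~+~~~
~~~++~~
~++~~~~
2) ~~~~~++
~~~++++
++~~~+~
~+~++~~
~+++~~~
3) +~~~~~+
~~~~~~~
++~~~~~
~~~++~~
++~+~+~
4) ++~~~~+
~+~~~~+
~~~~~~~
~~~++~+
++++~+~
5) ~~~~~+~
~+~~~~+
+~~~~+~
++~++++
~~~+~+~
6) ~~~~+++
+~~~~++
~~+~~~~
++++~~~
+~++~~~
7) ~+~++~~
+~~~+~~
~~++~~~
+~~~~~~
+~~~~+~
8) ++~++++
~+~~+~~
~+~+~~~
~+~~~~+
++~~+~+
9) ~~~+~~~
~+~~~~+
~+~~~~~
~+~~~++
~~~++~~
10) ~~+++~~
+~+~~~~
~++~~++
+~+~++~
~~++++~
11) ~~~~~+~
+~~~+++
~~+~++~
+~~~~~~
~~~~~~+
12) +~~~+~~
~~~+~~~
++~++~~
~~~~~++
~~~~~~+
13) ~~~~~~~
++++~~~
+~+++++
~~~~+++
+~~~~~+
14) ~~+~~~+
+~~~~+~
~~~~~~~
~+~~~~~
+~~~~~+
15) ~+~~~+~
~~~~~~+
~~~~~~~
+~~~~~~
++~~~~+
16) ~+~~~+~
~~~~~~~
~~~~~~~
++~~~~+
~+~~~~+
17) +~~~~~~
~~~~~~~
+~~~~~~
~+~~~~+
~++~~++

0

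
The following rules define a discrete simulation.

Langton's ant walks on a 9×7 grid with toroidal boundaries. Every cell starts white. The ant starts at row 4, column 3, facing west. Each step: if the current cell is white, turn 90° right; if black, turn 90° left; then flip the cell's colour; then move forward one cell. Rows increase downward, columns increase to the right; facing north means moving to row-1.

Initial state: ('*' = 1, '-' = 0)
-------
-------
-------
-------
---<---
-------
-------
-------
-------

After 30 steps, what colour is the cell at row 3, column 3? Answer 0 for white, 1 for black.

1

[0] -------
-------
-------
-------
---<---
-------
-------
-------
-------
[1] -------
-------
-------
---^---
---*---
-------
-------
-------
-------
[2] -------
-------
-------
---*>--
---*---
-------
-------
-------
-------
[3] -------
-------
-------
---**--
---*v--
-------
-------
-------
-------
[4] -------
-------
-------
---**--
---<*--
-------
-------
-------
-------
[5] -------
-------
-------
---**--
----*--
---v---
-------
-------
-------
[6] -------
-------
-------
---**--
----*--
--<*---
-------
-------
-------
[7] -------
-------
-------
---**--
--^-*--
--**---
-------
-------
-------
[8] -------
-------
-------
---**--
--*>*--
--**---
-------
-------
-------
[9] -------
-------
-------
---**--
--***--
--*v---
-------
-------
-------
[10] -------
-------
-------
---**--
--***--
--*->--
-------
-------
-------
[11] -------
-------
-------
---**--
--***--
--*-*--
----v--
-------
-------
[12] -------
-------
-------
---**--
--***--
--*-*--
---<*--
-------
-------
[13] -------
-------
-------
---**--
--***--
--*^*--
---**--
-------
-------
[14] -------
-------
-------
---**--
--***--
--**>--
---**--
-------
-------
[15] -------
-------
-------
---**--
--**^--
--**---
---**--
-------
-------
[16] -------
-------
-------
---**--
--*<---
--**---
---**--
-------
-------
[17] -------
-------
-------
---**--
--*----
--*v---
---**--
-------
-------
[18] -------
-------
-------
---**--
--*----
--*->--
---**--
-------
-------
[19] -------
-------
-------
---**--
--*----
--*-*--
---*v--
-------
-------
[20] -------
-------
-------
---**--
--*----
--*-*--
---*->-
-------
-------
[21] -------
-------
-------
---**--
--*----
--*-*--
---*-*-
-----v-
-------
[22] -------
-------
-------
---**--
--*----
--*-*--
---*-*-
----<*-
-------
[23] -------
-------
-------
---**--
--*----
--*-*--
---*^*-
----**-
-------
[24] -------
-------
-------
---**--
--*----
--*-*--
---**>-
----**-
-------
[25] -------
-------
-------
---**--
--*----
--*-*^-
---**--
----**-
-------
[26] -------
-------
-------
---**--
--*----
--*-**>
---**--
----**-
-------
[27] -------
-------
-------
---**--
--*----
--*-***
---**-v
----**-
-------
[28] -------
-------
-------
---**--
--*----
--*-***
---**<*
----**-
-------
[29] -------
-------
-------
---**--
--*----
--*-*^*
---****
----**-
-------
[30] -------
-------
-------
---**--
--*----
--*-<-*
---****
----**-
-------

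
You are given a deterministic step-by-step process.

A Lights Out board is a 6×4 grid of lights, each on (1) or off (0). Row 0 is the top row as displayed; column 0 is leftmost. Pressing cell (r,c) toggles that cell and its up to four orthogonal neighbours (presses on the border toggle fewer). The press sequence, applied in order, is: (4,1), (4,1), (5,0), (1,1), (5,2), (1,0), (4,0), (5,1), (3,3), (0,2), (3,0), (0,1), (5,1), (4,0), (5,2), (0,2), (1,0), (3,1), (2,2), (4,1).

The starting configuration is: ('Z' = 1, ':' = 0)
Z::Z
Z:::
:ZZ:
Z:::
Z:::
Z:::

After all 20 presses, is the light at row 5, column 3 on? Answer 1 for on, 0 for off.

t=0: Z::Z
Z:::
:ZZ:
Z:::
Z:::
Z:::
t=1: Z::Z
Z:::
:ZZ:
ZZ::
:ZZ:
ZZ::
t=2: Z::Z
Z:::
:ZZ:
Z:::
Z:::
Z:::
t=3: Z::Z
Z:::
:ZZ:
Z:::
::::
:Z::
t=4: ZZ:Z
:ZZ:
::Z:
Z:::
::::
:Z::
t=5: ZZ:Z
:ZZ:
::Z:
Z:::
::Z:
::ZZ
t=6: :Z:Z
Z:Z:
Z:Z:
Z:::
::Z:
::ZZ
t=7: :Z:Z
Z:Z:
Z:Z:
::::
ZZZ:
Z:ZZ
t=8: :Z:Z
Z:Z:
Z:Z:
::::
Z:Z:
:Z:Z
t=9: :Z:Z
Z:Z:
Z:ZZ
::ZZ
Z:ZZ
:Z:Z
t=10: ::Z:
Z:::
Z:ZZ
::ZZ
Z:ZZ
:Z:Z
t=11: ::Z:
Z:::
::ZZ
ZZZZ
::ZZ
:Z:Z
t=12: ZZ::
ZZ::
::ZZ
ZZZZ
::ZZ
:Z:Z
t=13: ZZ::
ZZ::
::ZZ
ZZZZ
:ZZZ
Z:ZZ
t=14: ZZ::
ZZ::
::ZZ
:ZZZ
Z:ZZ
::ZZ
t=15: ZZ::
ZZ::
::ZZ
:ZZZ
Z::Z
:Z::
t=16: Z:ZZ
ZZZ:
::ZZ
:ZZZ
Z::Z
:Z::
t=17: ::ZZ
::Z:
Z:ZZ
:ZZZ
Z::Z
:Z::
t=18: ::ZZ
::Z:
ZZZZ
Z::Z
ZZ:Z
:Z::
t=19: ::ZZ
::::
Z:::
Z:ZZ
ZZ:Z
:Z::
t=20: ::ZZ
::::
Z:::
ZZZZ
::ZZ
::::

0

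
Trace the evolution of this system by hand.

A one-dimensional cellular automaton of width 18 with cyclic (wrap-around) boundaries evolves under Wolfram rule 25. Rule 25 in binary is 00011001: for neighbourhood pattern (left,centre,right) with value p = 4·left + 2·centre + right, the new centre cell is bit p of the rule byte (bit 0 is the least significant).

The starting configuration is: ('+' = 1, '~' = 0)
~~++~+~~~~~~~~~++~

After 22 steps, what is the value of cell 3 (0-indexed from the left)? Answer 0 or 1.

0) ~~++~+~~~~~~~~~++~
1) +~+~~~++++++++~+~+
2) ~~~++~+~~~~~~~~~~+
3) ++~+~~~+++++++++~~
4) +~~~++~+~~~~~~~~+~
5) ~++~+~~~+++++++~~~
6) ~+~~~++~+~~~~~~+++
7) ~~++~+~~~+++++~+~~
8) +~+~~~++~+~~~~~~++
9) ~~~++~+~~~+++++~+~
10) ++~+~~~++~+~~~~~~+
11) ~~~~++~+~~~+++++~+
12) +++~+~~~++~+~~~~~~
13) +~~~~++~+~~~+++++~
14) ~+++~+~~~++~+~~~~~
15) ~+~~~~++~+~~~+++++
16) ~~+++~+~~~++~+~~~~
17) +~+~~~~++~+~~~++++
18) ~~~+++~+~~~++~+~~~
19) ++~+~~~~++~+~~~+++
20) ~~~~+++~+~~~++~+~~
21) +++~+~~~~++~+~~~++
22) ~~~~~+++~+~~~++~+~

0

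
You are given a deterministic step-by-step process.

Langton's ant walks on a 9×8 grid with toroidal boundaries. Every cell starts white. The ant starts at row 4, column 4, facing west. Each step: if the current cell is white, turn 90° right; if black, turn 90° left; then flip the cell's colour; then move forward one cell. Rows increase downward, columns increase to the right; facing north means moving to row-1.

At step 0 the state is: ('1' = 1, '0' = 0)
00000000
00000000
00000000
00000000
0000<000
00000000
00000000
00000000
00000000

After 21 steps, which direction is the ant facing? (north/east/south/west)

[0] 00000000
00000000
00000000
00000000
0000<000
00000000
00000000
00000000
00000000
[1] 00000000
00000000
00000000
0000^000
00001000
00000000
00000000
00000000
00000000
[2] 00000000
00000000
00000000
00001>00
00001000
00000000
00000000
00000000
00000000
[3] 00000000
00000000
00000000
00001100
00001v00
00000000
00000000
00000000
00000000
[4] 00000000
00000000
00000000
00001100
0000<100
00000000
00000000
00000000
00000000
[5] 00000000
00000000
00000000
00001100
00000100
0000v000
00000000
00000000
00000000
[6] 00000000
00000000
00000000
00001100
00000100
000<1000
00000000
00000000
00000000
[7] 00000000
00000000
00000000
00001100
000^0100
00011000
00000000
00000000
00000000
[8] 00000000
00000000
00000000
00001100
0001>100
00011000
00000000
00000000
00000000
[9] 00000000
00000000
00000000
00001100
00011100
0001v000
00000000
00000000
00000000
[10] 00000000
00000000
00000000
00001100
00011100
00010>00
00000000
00000000
00000000
[11] 00000000
00000000
00000000
00001100
00011100
00010100
00000v00
00000000
00000000
[12] 00000000
00000000
00000000
00001100
00011100
00010100
0000<100
00000000
00000000
[13] 00000000
00000000
00000000
00001100
00011100
0001^100
00001100
00000000
00000000
[14] 00000000
00000000
00000000
00001100
00011100
00011>00
00001100
00000000
00000000
[15] 00000000
00000000
00000000
00001100
00011^00
00011000
00001100
00000000
00000000
[16] 00000000
00000000
00000000
00001100
0001<000
00011000
00001100
00000000
00000000
[17] 00000000
00000000
00000000
00001100
00010000
0001v000
00001100
00000000
00000000
[18] 00000000
00000000
00000000
00001100
00010000
00010>00
00001100
00000000
00000000
[19] 00000000
00000000
00000000
00001100
00010000
00010100
00001v00
00000000
00000000
[20] 00000000
00000000
00000000
00001100
00010000
00010100
000010>0
00000000
00000000
[21] 00000000
00000000
00000000
00001100
00010000
00010100
00001010
000000v0
00000000

south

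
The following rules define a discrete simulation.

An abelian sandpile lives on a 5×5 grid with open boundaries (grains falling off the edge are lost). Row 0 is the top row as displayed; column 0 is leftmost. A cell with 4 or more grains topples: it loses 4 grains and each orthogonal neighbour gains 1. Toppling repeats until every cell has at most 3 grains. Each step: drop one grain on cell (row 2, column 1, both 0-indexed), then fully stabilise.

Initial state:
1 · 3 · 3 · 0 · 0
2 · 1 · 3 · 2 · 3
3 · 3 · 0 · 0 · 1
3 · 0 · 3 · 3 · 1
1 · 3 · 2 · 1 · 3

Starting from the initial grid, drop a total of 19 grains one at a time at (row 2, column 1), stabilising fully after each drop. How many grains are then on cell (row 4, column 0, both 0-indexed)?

1

t=0: 1 · 3 · 3 · 0 · 0
2 · 1 · 3 · 2 · 3
3 · 3 · 0 · 0 · 1
3 · 0 · 3 · 3 · 1
1 · 3 · 2 · 1 · 3
t=1: 1 · 3 · 3 · 0 · 0
3 · 2 · 3 · 2 · 3
1 · 1 · 1 · 0 · 1
0 · 2 · 3 · 3 · 1
2 · 3 · 2 · 1 · 3
t=2: 1 · 3 · 3 · 0 · 0
3 · 2 · 3 · 2 · 3
1 · 2 · 1 · 0 · 1
0 · 2 · 3 · 3 · 1
2 · 3 · 2 · 1 · 3
t=3: 1 · 3 · 3 · 0 · 0
3 · 2 · 3 · 2 · 3
1 · 3 · 1 · 0 · 1
0 · 2 · 3 · 3 · 1
2 · 3 · 2 · 1 · 3
t=4: 1 · 3 · 3 · 0 · 0
3 · 3 · 3 · 2 · 3
2 · 0 · 2 · 0 · 1
0 · 3 · 3 · 3 · 1
2 · 3 · 2 · 1 · 3
t=5: 1 · 3 · 3 · 0 · 0
3 · 3 · 3 · 2 · 3
2 · 1 · 2 · 0 · 1
0 · 3 · 3 · 3 · 1
2 · 3 · 2 · 1 · 3
t=6: 1 · 3 · 3 · 0 · 0
3 · 3 · 3 · 2 · 3
2 · 2 · 2 · 0 · 1
0 · 3 · 3 · 3 · 1
2 · 3 · 2 · 1 · 3
t=7: 1 · 3 · 3 · 0 · 0
3 · 3 · 3 · 2 · 3
2 · 3 · 2 · 0 · 1
0 · 3 · 3 · 3 · 1
2 · 3 · 2 · 1 · 3
t=8: 3 · 2 · 1 · 1 · 0
2 · 0 · 3 · 3 · 3
1 · 1 · 2 · 2 · 1
2 · 3 · 3 · 0 · 2
3 · 1 · 0 · 3 · 3
t=9: 3 · 2 · 1 · 1 · 0
2 · 0 · 3 · 3 · 3
1 · 2 · 2 · 2 · 1
2 · 3 · 3 · 0 · 2
3 · 1 · 0 · 3 · 3
t=10: 3 · 2 · 1 · 1 · 0
2 · 0 · 3 · 3 · 3
1 · 3 · 2 · 2 · 1
2 · 3 · 3 · 0 · 2
3 · 1 · 0 · 3 · 3
t=11: 3 · 2 · 2 · 2 · 1
2 · 2 · 1 · 2 · 0
2 · 2 · 2 · 0 · 3
3 · 1 · 1 · 2 · 2
3 · 2 · 1 · 3 · 3
t=12: 3 · 2 · 2 · 2 · 1
2 · 2 · 1 · 2 · 0
2 · 3 · 2 · 0 · 3
3 · 1 · 1 · 2 · 2
3 · 2 · 1 · 3 · 3
t=13: 3 · 2 · 2 · 2 · 1
2 · 3 · 1 · 2 · 0
3 · 0 · 3 · 0 · 3
3 · 2 · 1 · 2 · 2
3 · 2 · 1 · 3 · 3
t=14: 3 · 2 · 2 · 2 · 1
2 · 3 · 1 · 2 · 0
3 · 1 · 3 · 0 · 3
3 · 2 · 1 · 2 · 2
3 · 2 · 1 · 3 · 3
t=15: 3 · 2 · 2 · 2 · 1
2 · 3 · 1 · 2 · 0
3 · 2 · 3 · 0 · 3
3 · 2 · 1 · 2 · 2
3 · 2 · 1 · 3 · 3
t=16: 3 · 2 · 2 · 2 · 1
2 · 3 · 1 · 2 · 0
3 · 3 · 3 · 0 · 3
3 · 2 · 1 · 2 · 2
3 · 2 · 1 · 3 · 3
t=17: 1 · 0 · 3 · 2 · 1
1 · 3 · 3 · 2 · 0
3 · 0 · 1 · 1 · 3
2 · 2 · 3 · 2 · 2
1 · 0 · 2 · 3 · 3
t=18: 1 · 0 · 3 · 2 · 1
1 · 3 · 3 · 2 · 0
3 · 1 · 1 · 1 · 3
2 · 2 · 3 · 2 · 2
1 · 0 · 2 · 3 · 3
t=19: 1 · 0 · 3 · 2 · 1
1 · 3 · 3 · 2 · 0
3 · 2 · 1 · 1 · 3
2 · 2 · 3 · 2 · 2
1 · 0 · 2 · 3 · 3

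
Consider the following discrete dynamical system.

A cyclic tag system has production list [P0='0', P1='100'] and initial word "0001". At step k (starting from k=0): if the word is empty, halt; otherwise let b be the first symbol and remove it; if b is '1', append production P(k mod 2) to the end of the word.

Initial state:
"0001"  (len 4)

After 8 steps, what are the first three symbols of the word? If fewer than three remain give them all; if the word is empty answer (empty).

t=0: "0001"  (len 4)
t=1: "001"  (len 3)
t=2: "01"  (len 2)
t=3: "1"  (len 1)
t=4: "100"  (len 3)
t=5: "000"  (len 3)
t=6: "00"  (len 2)
t=7: "0"  (len 1)
t=8: (halted — word empty)

(empty)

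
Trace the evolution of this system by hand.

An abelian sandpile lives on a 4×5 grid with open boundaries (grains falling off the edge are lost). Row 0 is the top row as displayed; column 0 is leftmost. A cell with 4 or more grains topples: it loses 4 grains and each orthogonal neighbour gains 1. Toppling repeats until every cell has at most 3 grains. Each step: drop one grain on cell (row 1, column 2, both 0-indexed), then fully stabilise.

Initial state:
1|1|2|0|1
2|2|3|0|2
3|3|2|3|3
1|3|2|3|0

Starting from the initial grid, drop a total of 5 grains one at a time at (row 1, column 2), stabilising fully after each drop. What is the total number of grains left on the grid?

35

[0] 1|1|2|0|1
2|2|3|0|2
3|3|2|3|3
1|3|2|3|0
[1] 1|1|3|0|1
2|3|0|1|2
3|3|3|3|3
1|3|2|3|0
[2] 1|1|3|0|1
2|3|1|1|2
3|3|3|3|3
1|3|2|3|0
[3] 1|1|3|0|1
2|3|2|1|2
3|3|3|3|3
1|3|2|3|0
[4] 1|1|3|0|1
2|3|3|1|2
3|3|3|3|3
1|3|2|3|0
[5] 2|3|0|1|1
0|2|3|3|3
1|3|3|2|0
3|1|1|1|2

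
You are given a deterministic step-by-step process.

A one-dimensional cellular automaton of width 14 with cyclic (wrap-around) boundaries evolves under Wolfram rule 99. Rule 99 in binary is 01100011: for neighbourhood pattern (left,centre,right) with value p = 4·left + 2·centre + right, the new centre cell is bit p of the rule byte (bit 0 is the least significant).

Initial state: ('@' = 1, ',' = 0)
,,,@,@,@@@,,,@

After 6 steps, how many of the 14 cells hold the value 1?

k=0  ,,,@,@,@@@,,,@
k=1  ,@@,@,@,,@,@@,
k=2  @,@@,@,,@,@,@,
k=3  ,@,@@,,@,@,@,@
k=4  @,@,@,@,@,@,@,
k=5  ,@,@,@,@,@,@,@
k=6  @,@,@,@,@,@,@,

7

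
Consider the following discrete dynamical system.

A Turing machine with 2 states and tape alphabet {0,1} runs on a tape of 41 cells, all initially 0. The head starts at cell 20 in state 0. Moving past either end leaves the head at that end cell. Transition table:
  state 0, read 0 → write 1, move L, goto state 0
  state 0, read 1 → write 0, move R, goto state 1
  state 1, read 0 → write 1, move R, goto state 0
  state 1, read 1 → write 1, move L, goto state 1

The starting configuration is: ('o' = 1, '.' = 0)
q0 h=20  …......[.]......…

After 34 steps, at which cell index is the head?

step 0: q0 h=20  …......[.]......…
step 1: q0 h=19  …......[.]o.....…
step 2: q0 h=18  …......[.]oo....…
step 3: q0 h=17  …......[.]ooo...…
step 4: q0 h=16  …......[.]oooo..…
step 5: q0 h=15  …......[.]ooooo.…
step 6: q0 h=14  …......[.]oooooo…
step 7: q0 h=13  …......[.]oooooo…
step 8: q0 h=12  …......[.]oooooo…
step 9: q0 h=11  …......[.]oooooo…
step 10: q0 h=10  …......[.]oooooo…
step 11: q0 h= 9  …......[.]oooooo…
step 12: q0 h= 8  …......[.]oooooo…
step 13: q0 h= 7  …......[.]oooooo…
step 14: q0 h= 6  |......[.]oooooo…
step 15: q0 h= 5  |.....[.]oooooo…
step 16: q0 h= 4  |....[.]oooooo…
step 17: q0 h= 3  |...[.]oooooo…
step 18: q0 h= 2  |..[.]oooooo…
step 19: q0 h= 1  |.[.]oooooo…
step 20: q0 h= 0  |[.]oooooo…
step 21: q0 h= 0  |[o]oooooo…
step 22: q1 h= 1  |.[o]oooooo…
step 23: q1 h= 0  |[.]oooooo…
step 24: q0 h= 1  |o[o]oooooo…
step 25: q1 h= 2  |o.[o]oooooo…
step 26: q1 h= 1  |o[.]oooooo…
step 27: q0 h= 2  |oo[o]oooooo…
step 28: q1 h= 3  |oo.[o]oooooo…
step 29: q1 h= 2  |oo[.]oooooo…
step 30: q0 h= 3  |ooo[o]oooooo…
step 31: q1 h= 4  |ooo.[o]oooooo…
step 32: q1 h= 3  |ooo[.]oooooo…
step 33: q0 h= 4  |oooo[o]oooooo…
step 34: q1 h= 5  |oooo.[o]oooooo…

5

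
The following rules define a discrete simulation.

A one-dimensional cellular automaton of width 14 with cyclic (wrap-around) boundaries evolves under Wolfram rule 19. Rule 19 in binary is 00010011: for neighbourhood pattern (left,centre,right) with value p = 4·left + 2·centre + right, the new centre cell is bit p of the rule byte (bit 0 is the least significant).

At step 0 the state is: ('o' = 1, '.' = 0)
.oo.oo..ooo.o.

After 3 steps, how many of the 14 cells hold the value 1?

4

t=0: .oo.oo..ooo.o.
t=1: o.....oo.....o
t=2: .ooooo..ooooo.
t=3: o.....oo.....o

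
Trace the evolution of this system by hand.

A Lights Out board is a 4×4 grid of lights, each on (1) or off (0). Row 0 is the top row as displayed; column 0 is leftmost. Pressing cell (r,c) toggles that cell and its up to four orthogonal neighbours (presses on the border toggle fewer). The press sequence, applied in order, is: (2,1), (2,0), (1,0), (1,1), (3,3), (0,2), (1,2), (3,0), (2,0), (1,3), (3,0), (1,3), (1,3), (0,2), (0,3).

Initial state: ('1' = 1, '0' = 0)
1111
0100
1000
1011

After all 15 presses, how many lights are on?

8

t=0: 1111
0100
1000
1011
t=1: 1111
0000
0110
1111
t=2: 1111
1000
1010
0111
t=3: 0111
0100
0010
0111
t=4: 0011
1010
0110
0111
t=5: 0011
1010
0111
0100
t=6: 0100
1000
0111
0100
t=7: 0110
1111
0101
0100
t=8: 0110
1111
1101
1000
t=9: 0110
0111
0001
0000
t=10: 0111
0100
0000
0000
t=11: 0111
0100
1000
1100
t=12: 0110
0111
1001
1100
t=13: 0111
0100
1000
1100
t=14: 0000
0110
1000
1100
t=15: 0011
0111
1000
1100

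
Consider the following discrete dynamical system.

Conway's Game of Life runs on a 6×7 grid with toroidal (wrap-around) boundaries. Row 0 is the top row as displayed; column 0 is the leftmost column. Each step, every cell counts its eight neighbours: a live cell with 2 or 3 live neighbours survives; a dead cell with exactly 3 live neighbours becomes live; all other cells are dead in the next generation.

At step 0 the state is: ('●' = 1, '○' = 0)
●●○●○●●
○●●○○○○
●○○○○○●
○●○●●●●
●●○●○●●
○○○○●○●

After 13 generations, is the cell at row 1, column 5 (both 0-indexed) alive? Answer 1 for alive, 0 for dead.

1

step 0: ●●○●○●●
○●●○○○○
●○○○○○●
○●○●●●●
●●○●○●●
○○○○●○●
step 1: ○●○●●●●
○○●○○●○
○○○●●○●
○●○●○○○
○●○●○○○
○○○●○○○
step 2: ○○○●○●●
●○●○○○○
○○○●●●○
●○○●○○○
○○○●●○○
●○○●○●○
step 3: ●●●●○●○
○○●○○○○
○●●●●○●
○○●○○●○
○○●●○○●
○○●●○●○
step 4: ○○○○○○●
○○○○○●●
○●○○●●○
●○○○○●●
○●○○○●●
●○○○○●○
step 5: ●○○○○○○
●○○○●○●
○○○○●○○
○●○○○○○
○●○○●○○
●○○○○●○
step 6: ●●○○○●○
●○○○○●●
●○○○○●○
○○○○○○○
●●○○○○○
●●○○○○●
step 7: ○○○○○●○
○○○○●●○
●○○○○●○
●●○○○○●
○●○○○○●
○○●○○○○
step 8: ○○○○●●○
○○○○●●○
●●○○●●○
○●○○○●○
○●●○○○●
○○○○○○○
step 9: ○○○○●●○
○○○●○○○
●●○○○○○
○○○○●●○
●●●○○○○
○○○○○●○
step 10: ○○○○●●○
○○○○●○○
○○○○●○○
○○●○○○●
○●○○●●●
○●○○●●●
step 11: ○○○●○○●
○○○●●○○
○○○●○●○
●○○●●○●
○●●●●○○
○○○●○○○
step 12: ○○●●○○○
○○●●○●○
○○●○○●●
●●○○○○●
●●○○○●○
○○○○○○○
step 13: ○○●●●○○
○●○○○●●
○○●●●●○
○○●○○○○
○●○○○○○
○●●○○○○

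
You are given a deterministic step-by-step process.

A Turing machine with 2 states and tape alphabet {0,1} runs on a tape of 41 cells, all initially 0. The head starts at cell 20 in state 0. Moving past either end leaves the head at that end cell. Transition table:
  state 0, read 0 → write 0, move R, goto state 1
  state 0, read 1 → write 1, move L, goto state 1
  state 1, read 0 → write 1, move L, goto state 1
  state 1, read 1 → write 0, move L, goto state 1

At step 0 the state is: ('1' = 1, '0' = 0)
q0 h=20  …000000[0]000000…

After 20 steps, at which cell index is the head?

t=0: q0 h=20  …000000[0]000000…
t=1: q1 h=21  …000000[0]000000…
t=2: q1 h=20  …000000[0]100000…
t=3: q1 h=19  …000000[0]110000…
t=4: q1 h=18  …000000[0]111000…
t=5: q1 h=17  …000000[0]111100…
t=6: q1 h=16  …000000[0]111110…
t=7: q1 h=15  …000000[0]111111…
t=8: q1 h=14  …000000[0]111111…
t=9: q1 h=13  …000000[0]111111…
t=10: q1 h=12  …000000[0]111111…
t=11: q1 h=11  …000000[0]111111…
t=12: q1 h=10  …000000[0]111111…
t=13: q1 h= 9  …000000[0]111111…
t=14: q1 h= 8  …000000[0]111111…
t=15: q1 h= 7  …000000[0]111111…
t=16: q1 h= 6  |000000[0]111111…
t=17: q1 h= 5  |00000[0]111111…
t=18: q1 h= 4  |0000[0]111111…
t=19: q1 h= 3  |000[0]111111…
t=20: q1 h= 2  |00[0]111111…

2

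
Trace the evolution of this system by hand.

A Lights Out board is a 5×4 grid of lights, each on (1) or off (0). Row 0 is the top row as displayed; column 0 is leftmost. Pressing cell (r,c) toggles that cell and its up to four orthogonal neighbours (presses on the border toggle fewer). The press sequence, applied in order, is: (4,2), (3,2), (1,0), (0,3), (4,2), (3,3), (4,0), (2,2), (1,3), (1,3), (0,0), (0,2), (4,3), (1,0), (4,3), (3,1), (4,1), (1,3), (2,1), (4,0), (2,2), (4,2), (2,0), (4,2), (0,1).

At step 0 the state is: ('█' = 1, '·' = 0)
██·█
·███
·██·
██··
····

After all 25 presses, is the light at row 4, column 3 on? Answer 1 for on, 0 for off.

k=0  ██·█
·███
·██·
██··
····
k=1  ██·█
·███
·██·
███·
·███
k=2  ██·█
·███
·█··
█··█
·█·█
k=3  ·█·█
█·██
██··
█··█
·█·█
k=4  ·██·
█·█·
██··
█··█
·█·█
k=5  ·██·
█·█·
██··
█·██
··█·
k=6  ·██·
█·█·
██·█
█···
··██
k=7  ·██·
█·█·
██·█
····
████
k=8  ·██·
█···
█·█·
··█·
████
k=9  ·███
█·██
█·██
··█·
████
k=10  ·██·
█···
█·█·
··█·
████
k=11  █·█·
····
█·█·
··█·
████
k=12  ██·█
··█·
█·█·
··█·
████
k=13  ██·█
··█·
█·█·
··██
██··
k=14  ·█·█
███·
··█·
··██
██··
k=15  ·█·█
███·
··█·
··█·
████
k=16  ·█·█
███·
·██·
██··
█·██
k=17  ·█·█
███·
·██·
█···
·█·█
k=18  ·█··
██·█
·███
█···
·█·█
k=19  ·█··
█··█
█··█
██··
·█·█
k=20  ·█··
█··█
█··█
·█··
█··█
k=21  ·█··
█·██
███·
·██·
█··█
k=22  ·█··
█·██
███·
·█··
███·
k=23  ·█··
··██
··█·
██··
███·
k=24  ·█··
··██
··█·
███·
█··█
k=25  █·█·
·███
··█·
███·
█··█

1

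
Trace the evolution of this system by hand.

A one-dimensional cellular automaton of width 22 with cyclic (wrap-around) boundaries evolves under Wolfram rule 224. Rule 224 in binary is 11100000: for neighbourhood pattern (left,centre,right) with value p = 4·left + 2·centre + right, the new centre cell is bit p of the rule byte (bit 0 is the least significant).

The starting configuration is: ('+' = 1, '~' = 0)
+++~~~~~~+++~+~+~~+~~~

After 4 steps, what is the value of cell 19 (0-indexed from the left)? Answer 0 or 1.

[0] +++~~~~~~+++~+~+~~+~~~
[1] ~++~~~~~~~+++~+~~~~~~~
[2] ~~+~~~~~~~~+++~~~~~~~~
[3] ~~~~~~~~~~~~++~~~~~~~~
[4] ~~~~~~~~~~~~~+~~~~~~~~

0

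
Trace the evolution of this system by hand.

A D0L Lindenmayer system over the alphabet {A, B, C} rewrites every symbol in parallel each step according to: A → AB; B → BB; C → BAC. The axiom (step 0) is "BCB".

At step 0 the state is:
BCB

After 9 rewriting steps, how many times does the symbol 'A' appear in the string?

9

t=0: BCB
t=1: BBBACBB
t=2: BBBBBBABBACBBBB
t=3: BBBBBBBBBBBBABBBBBABBACBBBBBBBB
t=4: BBBBBBBBBBBBBBBBBBBBBBBBABBBBBBBBBBBABBBBBABBACBBBBBBBBBBBBBBBB
t=5: BBBBBBBBBBBBBBBBBBBBBBBBBBBBBBBBBBBBBBBBBBBBBBBBABBBBBBBBB…BBBABBBBBBBBBBBABBBBBABBACBBBBBBBBBBBBBBBBBBBBBBBBBBBBBBBB  (len 127)
t=6: BBBBBBBBBBBBBBBBBBBBBBBBBBBBBBBBBBBBBBBBBBBBBBBBBBBBBBBBBB…BBBBBBBBBBBBBBBBBBBBBBBBBBBBBBBBBBBBBBBBBBBBBBBBBBBBBBBBBB  (len 255)
t=7: BBBBBBBBBBBBBBBBBBBBBBBBBBBBBBBBBBBBBBBBBBBBBBBBBBBBBBBBBB…BBBBBBBBBBBBBBBBBBBBBBBBBBBBBBBBBBBBBBBBBBBBBBBBBBBBBBBBBB  (len 511)
t=8: BBBBBBBBBBBBBBBBBBBBBBBBBBBBBBBBBBBBBBBBBBBBBBBBBBBBBBBBBB…BBBBBBBBBBBBBBBBBBBBBBBBBBBBBBBBBBBBBBBBBBBBBBBBBBBBBBBBBB  (len 1023)
t=9: BBBBBBBBBBBBBBBBBBBBBBBBBBBBBBBBBBBBBBBBBBBBBBBBBBBBBBBBBB…BBBBBBBBBBBBBBBBBBBBBBBBBBBBBBBBBBBBBBBBBBBBBBBBBBBBBBBBBB  (len 2047)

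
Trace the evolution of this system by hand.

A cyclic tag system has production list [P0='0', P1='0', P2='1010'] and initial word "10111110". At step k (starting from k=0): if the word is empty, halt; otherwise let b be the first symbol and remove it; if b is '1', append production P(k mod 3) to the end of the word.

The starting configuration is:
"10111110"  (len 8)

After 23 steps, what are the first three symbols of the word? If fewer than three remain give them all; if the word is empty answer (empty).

t=0: "10111110"  (len 8)
t=1: "01111100"  (len 8)
t=2: "1111100"  (len 7)
t=3: "1111001010"  (len 10)
t=4: "1110010100"  (len 10)
t=5: "1100101000"  (len 10)
t=6: "1001010001010"  (len 13)
t=7: "0010100010100"  (len 13)
t=8: "010100010100"  (len 12)
t=9: "10100010100"  (len 11)
t=10: "01000101000"  (len 11)
t=11: "1000101000"  (len 10)
t=12: "0001010001010"  (len 13)
t=13: "001010001010"  (len 12)
t=14: "01010001010"  (len 11)
t=15: "1010001010"  (len 10)
t=16: "0100010100"  (len 10)
t=17: "100010100"  (len 9)
t=18: "000101001010"  (len 12)
t=19: "00101001010"  (len 11)
t=20: "0101001010"  (len 10)
t=21: "101001010"  (len 9)
t=22: "010010100"  (len 9)
t=23: "10010100"  (len 8)

100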